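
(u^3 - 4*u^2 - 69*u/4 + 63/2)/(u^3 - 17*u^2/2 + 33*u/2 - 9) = (u + 7/2)/(u - 1)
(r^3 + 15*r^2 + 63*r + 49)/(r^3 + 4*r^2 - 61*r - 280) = (r^2 + 8*r + 7)/(r^2 - 3*r - 40)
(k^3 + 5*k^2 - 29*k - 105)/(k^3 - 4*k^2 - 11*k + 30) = (k + 7)/(k - 2)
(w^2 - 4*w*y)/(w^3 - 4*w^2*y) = 1/w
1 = 1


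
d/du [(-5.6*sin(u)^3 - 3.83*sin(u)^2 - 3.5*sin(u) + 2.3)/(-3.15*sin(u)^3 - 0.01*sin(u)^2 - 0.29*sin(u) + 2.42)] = -(7.105427357601e-15*sin(u)^5 + 12.0085*sin(u)^4 + 18.802*sin(u)^3 + 17.8453*sin(u)^2 + 18.4912*sin(u) + 7.803)*cos(u)/(9.9225*sin(u)^6 + 0.063*sin(u)^5 + 1.8271*sin(u)^4 - 15.2402*sin(u)^3 + 0.0357*sin(u)^2 - 1.4036*sin(u) + 5.8564)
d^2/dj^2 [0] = 0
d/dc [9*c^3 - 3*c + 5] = 27*c^2 - 3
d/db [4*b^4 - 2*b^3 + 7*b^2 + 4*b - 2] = 16*b^3 - 6*b^2 + 14*b + 4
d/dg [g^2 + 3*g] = 2*g + 3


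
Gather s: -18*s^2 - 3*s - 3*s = -18*s^2 - 6*s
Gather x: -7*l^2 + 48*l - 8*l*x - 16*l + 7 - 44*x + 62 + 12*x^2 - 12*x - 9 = -7*l^2 + 32*l + 12*x^2 + x*(-8*l - 56) + 60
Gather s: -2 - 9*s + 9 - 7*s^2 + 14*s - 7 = -7*s^2 + 5*s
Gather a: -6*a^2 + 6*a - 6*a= -6*a^2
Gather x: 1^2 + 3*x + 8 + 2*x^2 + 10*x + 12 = 2*x^2 + 13*x + 21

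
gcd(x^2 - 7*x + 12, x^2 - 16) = x - 4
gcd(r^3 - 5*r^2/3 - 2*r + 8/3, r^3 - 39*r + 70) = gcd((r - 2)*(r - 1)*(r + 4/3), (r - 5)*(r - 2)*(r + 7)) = r - 2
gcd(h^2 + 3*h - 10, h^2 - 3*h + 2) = h - 2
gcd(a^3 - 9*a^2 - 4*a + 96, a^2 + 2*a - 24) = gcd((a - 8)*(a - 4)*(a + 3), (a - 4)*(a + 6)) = a - 4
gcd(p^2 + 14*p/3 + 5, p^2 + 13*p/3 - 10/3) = 1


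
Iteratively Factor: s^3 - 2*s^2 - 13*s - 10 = (s + 1)*(s^2 - 3*s - 10) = (s + 1)*(s + 2)*(s - 5)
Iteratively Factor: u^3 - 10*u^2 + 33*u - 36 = (u - 3)*(u^2 - 7*u + 12) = (u - 4)*(u - 3)*(u - 3)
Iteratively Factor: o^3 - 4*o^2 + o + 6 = (o + 1)*(o^2 - 5*o + 6) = (o - 3)*(o + 1)*(o - 2)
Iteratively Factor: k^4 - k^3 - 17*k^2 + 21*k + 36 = (k - 3)*(k^3 + 2*k^2 - 11*k - 12) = (k - 3)*(k + 4)*(k^2 - 2*k - 3) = (k - 3)*(k + 1)*(k + 4)*(k - 3)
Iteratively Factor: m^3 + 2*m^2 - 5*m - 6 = (m + 3)*(m^2 - m - 2) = (m - 2)*(m + 3)*(m + 1)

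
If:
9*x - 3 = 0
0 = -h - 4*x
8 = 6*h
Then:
No Solution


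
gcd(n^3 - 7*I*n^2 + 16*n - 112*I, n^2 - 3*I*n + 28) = n^2 - 3*I*n + 28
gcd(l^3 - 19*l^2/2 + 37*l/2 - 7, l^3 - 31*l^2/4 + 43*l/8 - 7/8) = l^2 - 15*l/2 + 7/2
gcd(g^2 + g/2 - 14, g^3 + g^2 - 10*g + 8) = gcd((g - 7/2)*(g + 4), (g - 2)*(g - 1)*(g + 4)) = g + 4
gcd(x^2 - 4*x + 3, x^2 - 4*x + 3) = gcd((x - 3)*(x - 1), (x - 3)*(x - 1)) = x^2 - 4*x + 3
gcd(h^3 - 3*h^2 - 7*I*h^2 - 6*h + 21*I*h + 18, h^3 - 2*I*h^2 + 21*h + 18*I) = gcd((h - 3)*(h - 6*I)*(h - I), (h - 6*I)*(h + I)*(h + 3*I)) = h - 6*I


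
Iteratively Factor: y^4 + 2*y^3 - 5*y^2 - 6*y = (y)*(y^3 + 2*y^2 - 5*y - 6) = y*(y + 1)*(y^2 + y - 6) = y*(y - 2)*(y + 1)*(y + 3)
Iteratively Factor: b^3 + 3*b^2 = (b)*(b^2 + 3*b) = b^2*(b + 3)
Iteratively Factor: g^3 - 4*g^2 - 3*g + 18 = (g + 2)*(g^2 - 6*g + 9) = (g - 3)*(g + 2)*(g - 3)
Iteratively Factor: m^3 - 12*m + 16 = (m + 4)*(m^2 - 4*m + 4) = (m - 2)*(m + 4)*(m - 2)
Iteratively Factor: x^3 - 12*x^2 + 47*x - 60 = (x - 5)*(x^2 - 7*x + 12) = (x - 5)*(x - 3)*(x - 4)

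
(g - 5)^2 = g^2 - 10*g + 25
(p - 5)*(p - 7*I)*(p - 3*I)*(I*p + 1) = I*p^4 + 11*p^3 - 5*I*p^3 - 55*p^2 - 31*I*p^2 - 21*p + 155*I*p + 105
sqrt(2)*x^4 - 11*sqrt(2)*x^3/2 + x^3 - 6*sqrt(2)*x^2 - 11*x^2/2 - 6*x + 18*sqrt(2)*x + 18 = (x - 6)*(x - 3/2)*(x + 2)*(sqrt(2)*x + 1)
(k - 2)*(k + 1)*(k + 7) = k^3 + 6*k^2 - 9*k - 14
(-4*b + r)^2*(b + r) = 16*b^3 + 8*b^2*r - 7*b*r^2 + r^3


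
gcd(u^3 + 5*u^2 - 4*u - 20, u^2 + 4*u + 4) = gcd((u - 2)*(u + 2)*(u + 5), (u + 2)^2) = u + 2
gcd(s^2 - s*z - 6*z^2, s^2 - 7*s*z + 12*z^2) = -s + 3*z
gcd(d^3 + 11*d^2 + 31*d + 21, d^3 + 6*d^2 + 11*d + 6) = d^2 + 4*d + 3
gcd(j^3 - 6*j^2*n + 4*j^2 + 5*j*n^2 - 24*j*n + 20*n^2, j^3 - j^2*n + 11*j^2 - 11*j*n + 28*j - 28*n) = j^2 - j*n + 4*j - 4*n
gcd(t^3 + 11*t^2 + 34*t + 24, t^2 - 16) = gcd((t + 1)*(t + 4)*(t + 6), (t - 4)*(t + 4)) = t + 4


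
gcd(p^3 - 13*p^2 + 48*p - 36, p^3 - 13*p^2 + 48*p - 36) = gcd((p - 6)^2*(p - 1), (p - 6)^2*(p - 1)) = p^3 - 13*p^2 + 48*p - 36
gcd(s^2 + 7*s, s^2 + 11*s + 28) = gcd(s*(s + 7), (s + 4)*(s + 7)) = s + 7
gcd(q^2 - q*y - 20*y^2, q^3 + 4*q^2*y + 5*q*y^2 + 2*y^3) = 1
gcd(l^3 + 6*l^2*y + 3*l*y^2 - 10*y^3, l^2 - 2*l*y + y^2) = -l + y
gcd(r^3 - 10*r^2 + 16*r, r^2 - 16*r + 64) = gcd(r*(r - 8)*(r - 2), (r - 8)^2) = r - 8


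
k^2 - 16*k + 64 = (k - 8)^2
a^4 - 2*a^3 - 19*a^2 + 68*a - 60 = (a - 3)*(a - 2)^2*(a + 5)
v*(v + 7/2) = v^2 + 7*v/2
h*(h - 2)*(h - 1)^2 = h^4 - 4*h^3 + 5*h^2 - 2*h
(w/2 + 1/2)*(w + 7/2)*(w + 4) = w^3/2 + 17*w^2/4 + 43*w/4 + 7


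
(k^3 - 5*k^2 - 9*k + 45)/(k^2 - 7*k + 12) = (k^2 - 2*k - 15)/(k - 4)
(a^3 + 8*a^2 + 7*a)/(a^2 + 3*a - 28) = a*(a + 1)/(a - 4)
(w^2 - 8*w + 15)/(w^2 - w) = (w^2 - 8*w + 15)/(w*(w - 1))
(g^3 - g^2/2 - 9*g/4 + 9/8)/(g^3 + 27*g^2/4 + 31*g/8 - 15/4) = (4*g^2 - 9)/(4*g^2 + 29*g + 30)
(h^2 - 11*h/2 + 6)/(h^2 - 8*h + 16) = (h - 3/2)/(h - 4)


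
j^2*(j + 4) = j^3 + 4*j^2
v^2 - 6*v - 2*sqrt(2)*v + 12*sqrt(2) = (v - 6)*(v - 2*sqrt(2))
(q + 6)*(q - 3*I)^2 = q^3 + 6*q^2 - 6*I*q^2 - 9*q - 36*I*q - 54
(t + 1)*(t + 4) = t^2 + 5*t + 4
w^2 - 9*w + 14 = (w - 7)*(w - 2)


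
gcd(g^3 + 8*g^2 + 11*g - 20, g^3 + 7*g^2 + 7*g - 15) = g^2 + 4*g - 5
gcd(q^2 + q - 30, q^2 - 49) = 1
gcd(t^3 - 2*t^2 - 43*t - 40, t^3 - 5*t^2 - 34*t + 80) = t^2 - 3*t - 40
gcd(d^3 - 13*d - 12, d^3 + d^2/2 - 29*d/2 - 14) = d^2 - 3*d - 4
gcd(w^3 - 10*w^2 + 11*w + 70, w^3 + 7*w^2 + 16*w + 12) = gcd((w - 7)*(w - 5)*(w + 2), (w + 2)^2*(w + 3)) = w + 2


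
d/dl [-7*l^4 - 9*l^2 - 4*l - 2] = -28*l^3 - 18*l - 4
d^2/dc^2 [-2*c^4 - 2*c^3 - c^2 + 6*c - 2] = -24*c^2 - 12*c - 2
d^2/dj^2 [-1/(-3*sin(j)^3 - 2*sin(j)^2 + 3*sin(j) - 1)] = (-81*sin(j)^6 - 66*sin(j)^5 + 110*sin(j)^4 + 141*sin(j)^3 - 31*sin(j)^2 - 57*sin(j) + 14)/(-3*sin(j)*cos(j)^2 - 2*cos(j)^2 + 3)^3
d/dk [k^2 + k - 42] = 2*k + 1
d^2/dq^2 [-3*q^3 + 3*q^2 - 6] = 6 - 18*q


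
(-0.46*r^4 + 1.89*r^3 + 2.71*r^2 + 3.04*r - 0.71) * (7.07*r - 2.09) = -3.2522*r^5 + 14.3237*r^4 + 15.2096*r^3 + 15.8289*r^2 - 11.3733*r + 1.4839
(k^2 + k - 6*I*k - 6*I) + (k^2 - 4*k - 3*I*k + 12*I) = 2*k^2 - 3*k - 9*I*k + 6*I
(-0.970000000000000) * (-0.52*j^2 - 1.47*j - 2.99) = 0.5044*j^2 + 1.4259*j + 2.9003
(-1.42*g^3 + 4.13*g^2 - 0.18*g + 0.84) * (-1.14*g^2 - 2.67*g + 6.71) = 1.6188*g^5 - 0.9168*g^4 - 20.3501*g^3 + 27.2353*g^2 - 3.4506*g + 5.6364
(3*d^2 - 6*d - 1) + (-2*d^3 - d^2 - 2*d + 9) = -2*d^3 + 2*d^2 - 8*d + 8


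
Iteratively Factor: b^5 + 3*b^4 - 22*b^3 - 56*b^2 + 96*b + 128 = (b + 4)*(b^4 - b^3 - 18*b^2 + 16*b + 32) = (b + 1)*(b + 4)*(b^3 - 2*b^2 - 16*b + 32) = (b + 1)*(b + 4)^2*(b^2 - 6*b + 8) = (b - 2)*(b + 1)*(b + 4)^2*(b - 4)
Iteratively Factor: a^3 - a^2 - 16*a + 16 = (a + 4)*(a^2 - 5*a + 4) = (a - 1)*(a + 4)*(a - 4)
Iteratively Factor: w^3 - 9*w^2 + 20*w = (w - 5)*(w^2 - 4*w) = w*(w - 5)*(w - 4)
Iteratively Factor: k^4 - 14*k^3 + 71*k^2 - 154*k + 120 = (k - 2)*(k^3 - 12*k^2 + 47*k - 60) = (k - 5)*(k - 2)*(k^2 - 7*k + 12) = (k - 5)*(k - 3)*(k - 2)*(k - 4)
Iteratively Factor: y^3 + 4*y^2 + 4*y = (y + 2)*(y^2 + 2*y) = y*(y + 2)*(y + 2)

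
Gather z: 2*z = 2*z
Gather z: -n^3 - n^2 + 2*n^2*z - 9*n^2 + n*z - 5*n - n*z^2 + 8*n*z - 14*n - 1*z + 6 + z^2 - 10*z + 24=-n^3 - 10*n^2 - 19*n + z^2*(1 - n) + z*(2*n^2 + 9*n - 11) + 30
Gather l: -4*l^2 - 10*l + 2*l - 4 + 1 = -4*l^2 - 8*l - 3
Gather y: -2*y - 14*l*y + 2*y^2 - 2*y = 2*y^2 + y*(-14*l - 4)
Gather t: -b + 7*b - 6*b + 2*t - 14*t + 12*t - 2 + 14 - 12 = 0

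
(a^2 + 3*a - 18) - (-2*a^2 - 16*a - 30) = 3*a^2 + 19*a + 12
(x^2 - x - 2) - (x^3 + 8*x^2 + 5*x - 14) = -x^3 - 7*x^2 - 6*x + 12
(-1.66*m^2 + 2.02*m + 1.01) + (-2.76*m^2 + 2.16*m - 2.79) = -4.42*m^2 + 4.18*m - 1.78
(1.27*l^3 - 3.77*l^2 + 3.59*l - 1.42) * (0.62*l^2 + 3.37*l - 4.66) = 0.7874*l^5 + 1.9425*l^4 - 16.3973*l^3 + 28.7861*l^2 - 21.5148*l + 6.6172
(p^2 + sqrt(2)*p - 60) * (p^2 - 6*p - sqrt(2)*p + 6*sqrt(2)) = p^4 - 6*p^3 - 62*p^2 + 60*sqrt(2)*p + 372*p - 360*sqrt(2)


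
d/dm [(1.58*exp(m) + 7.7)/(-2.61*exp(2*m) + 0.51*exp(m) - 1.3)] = (4.1238*exp(2*m) + 40.194*exp(m) - 5.981)*exp(m)/(6.8121*exp(4*m) - 2.6622*exp(3*m) + 7.0461*exp(2*m) - 1.326*exp(m) + 1.69)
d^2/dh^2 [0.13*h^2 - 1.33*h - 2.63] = 0.260000000000000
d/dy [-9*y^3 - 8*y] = -27*y^2 - 8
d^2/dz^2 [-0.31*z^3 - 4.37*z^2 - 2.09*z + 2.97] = -1.86*z - 8.74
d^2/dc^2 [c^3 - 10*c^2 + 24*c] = 6*c - 20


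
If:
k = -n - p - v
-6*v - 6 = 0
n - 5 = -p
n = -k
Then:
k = -4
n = 4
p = 1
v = -1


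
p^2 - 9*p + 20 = (p - 5)*(p - 4)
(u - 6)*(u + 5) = u^2 - u - 30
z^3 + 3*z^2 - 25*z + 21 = (z - 3)*(z - 1)*(z + 7)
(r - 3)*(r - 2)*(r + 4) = r^3 - r^2 - 14*r + 24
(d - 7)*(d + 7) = d^2 - 49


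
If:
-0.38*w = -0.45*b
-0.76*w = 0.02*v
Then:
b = 0.844444444444444*w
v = -38.0*w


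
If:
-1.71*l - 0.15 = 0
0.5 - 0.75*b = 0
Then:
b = 0.67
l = -0.09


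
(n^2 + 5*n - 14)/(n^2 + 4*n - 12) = (n + 7)/(n + 6)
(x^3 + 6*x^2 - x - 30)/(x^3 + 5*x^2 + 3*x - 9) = (x^2 + 3*x - 10)/(x^2 + 2*x - 3)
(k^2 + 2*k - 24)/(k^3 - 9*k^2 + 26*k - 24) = (k + 6)/(k^2 - 5*k + 6)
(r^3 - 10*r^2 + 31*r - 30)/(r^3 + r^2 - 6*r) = (r^2 - 8*r + 15)/(r*(r + 3))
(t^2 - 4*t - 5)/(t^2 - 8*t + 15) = (t + 1)/(t - 3)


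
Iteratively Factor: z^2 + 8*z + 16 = (z + 4)*(z + 4)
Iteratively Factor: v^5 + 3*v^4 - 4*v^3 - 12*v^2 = (v - 2)*(v^4 + 5*v^3 + 6*v^2) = v*(v - 2)*(v^3 + 5*v^2 + 6*v) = v*(v - 2)*(v + 3)*(v^2 + 2*v) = v^2*(v - 2)*(v + 3)*(v + 2)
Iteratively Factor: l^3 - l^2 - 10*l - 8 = (l + 1)*(l^2 - 2*l - 8) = (l + 1)*(l + 2)*(l - 4)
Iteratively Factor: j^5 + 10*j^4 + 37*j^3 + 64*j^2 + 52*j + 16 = (j + 1)*(j^4 + 9*j^3 + 28*j^2 + 36*j + 16) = (j + 1)*(j + 4)*(j^3 + 5*j^2 + 8*j + 4) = (j + 1)*(j + 2)*(j + 4)*(j^2 + 3*j + 2) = (j + 1)*(j + 2)^2*(j + 4)*(j + 1)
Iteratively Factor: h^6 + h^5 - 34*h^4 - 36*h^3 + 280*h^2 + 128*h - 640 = (h - 5)*(h^5 + 6*h^4 - 4*h^3 - 56*h^2 + 128) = (h - 5)*(h + 4)*(h^4 + 2*h^3 - 12*h^2 - 8*h + 32) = (h - 5)*(h + 4)^2*(h^3 - 2*h^2 - 4*h + 8) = (h - 5)*(h - 2)*(h + 4)^2*(h^2 - 4) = (h - 5)*(h - 2)*(h + 2)*(h + 4)^2*(h - 2)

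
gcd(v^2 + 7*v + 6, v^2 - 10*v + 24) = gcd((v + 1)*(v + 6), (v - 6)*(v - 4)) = 1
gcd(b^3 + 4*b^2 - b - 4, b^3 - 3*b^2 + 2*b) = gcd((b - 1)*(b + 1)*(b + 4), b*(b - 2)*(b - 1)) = b - 1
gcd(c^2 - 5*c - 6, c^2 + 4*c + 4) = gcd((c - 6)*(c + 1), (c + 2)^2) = 1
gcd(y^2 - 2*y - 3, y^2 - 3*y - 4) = y + 1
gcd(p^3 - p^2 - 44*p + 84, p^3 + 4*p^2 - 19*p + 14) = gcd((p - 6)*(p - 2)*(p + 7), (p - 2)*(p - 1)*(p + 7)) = p^2 + 5*p - 14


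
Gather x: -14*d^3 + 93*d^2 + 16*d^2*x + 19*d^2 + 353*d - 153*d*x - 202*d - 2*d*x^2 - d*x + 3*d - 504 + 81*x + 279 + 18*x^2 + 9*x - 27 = -14*d^3 + 112*d^2 + 154*d + x^2*(18 - 2*d) + x*(16*d^2 - 154*d + 90) - 252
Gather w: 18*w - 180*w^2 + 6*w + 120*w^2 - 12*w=-60*w^2 + 12*w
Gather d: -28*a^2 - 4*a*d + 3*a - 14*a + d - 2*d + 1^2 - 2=-28*a^2 - 11*a + d*(-4*a - 1) - 1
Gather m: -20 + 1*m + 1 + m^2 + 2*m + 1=m^2 + 3*m - 18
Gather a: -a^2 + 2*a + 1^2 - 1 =-a^2 + 2*a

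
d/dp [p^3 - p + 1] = 3*p^2 - 1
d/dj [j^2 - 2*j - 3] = 2*j - 2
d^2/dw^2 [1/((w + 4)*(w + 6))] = 2*((w + 4)^2 + (w + 4)*(w + 6) + (w + 6)^2)/((w + 4)^3*(w + 6)^3)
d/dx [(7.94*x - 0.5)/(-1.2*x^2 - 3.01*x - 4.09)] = (9.528*x^2 - 1.2*x - 33.9796)/(1.44*x^4 + 7.224*x^3 + 18.8761*x^2 + 24.6218*x + 16.7281)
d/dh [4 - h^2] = -2*h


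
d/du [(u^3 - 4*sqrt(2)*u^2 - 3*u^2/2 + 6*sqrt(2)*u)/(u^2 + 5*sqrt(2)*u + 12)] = (u^4 + 10*sqrt(2)*u^3 - 27*sqrt(2)*u^2/2 - 4*u^2 - 96*sqrt(2)*u - 36*u + 72*sqrt(2))/(u^4 + 10*sqrt(2)*u^3 + 74*u^2 + 120*sqrt(2)*u + 144)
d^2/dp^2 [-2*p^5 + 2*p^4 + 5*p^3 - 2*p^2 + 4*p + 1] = -40*p^3 + 24*p^2 + 30*p - 4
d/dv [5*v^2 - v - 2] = 10*v - 1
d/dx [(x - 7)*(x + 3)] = 2*x - 4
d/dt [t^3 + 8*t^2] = t*(3*t + 16)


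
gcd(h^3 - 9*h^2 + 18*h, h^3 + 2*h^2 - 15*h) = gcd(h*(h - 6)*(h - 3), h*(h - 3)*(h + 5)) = h^2 - 3*h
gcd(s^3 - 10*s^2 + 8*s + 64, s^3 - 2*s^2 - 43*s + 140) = s - 4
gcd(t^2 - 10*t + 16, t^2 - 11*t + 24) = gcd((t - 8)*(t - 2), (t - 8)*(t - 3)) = t - 8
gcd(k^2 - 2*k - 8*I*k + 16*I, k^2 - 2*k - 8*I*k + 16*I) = k^2 + k*(-2 - 8*I) + 16*I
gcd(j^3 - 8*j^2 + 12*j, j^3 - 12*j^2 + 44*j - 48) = j^2 - 8*j + 12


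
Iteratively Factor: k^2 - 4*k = (k)*(k - 4)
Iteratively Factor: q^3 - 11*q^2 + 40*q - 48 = (q - 3)*(q^2 - 8*q + 16) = (q - 4)*(q - 3)*(q - 4)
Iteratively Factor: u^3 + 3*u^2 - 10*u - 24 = (u - 3)*(u^2 + 6*u + 8) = (u - 3)*(u + 4)*(u + 2)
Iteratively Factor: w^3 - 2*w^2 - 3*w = (w)*(w^2 - 2*w - 3) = w*(w + 1)*(w - 3)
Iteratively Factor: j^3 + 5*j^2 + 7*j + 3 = (j + 1)*(j^2 + 4*j + 3) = (j + 1)^2*(j + 3)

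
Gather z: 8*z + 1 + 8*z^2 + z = 8*z^2 + 9*z + 1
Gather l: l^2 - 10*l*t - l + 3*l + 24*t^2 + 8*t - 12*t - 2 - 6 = l^2 + l*(2 - 10*t) + 24*t^2 - 4*t - 8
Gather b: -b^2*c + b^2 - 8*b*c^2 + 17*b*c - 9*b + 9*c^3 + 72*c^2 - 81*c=b^2*(1 - c) + b*(-8*c^2 + 17*c - 9) + 9*c^3 + 72*c^2 - 81*c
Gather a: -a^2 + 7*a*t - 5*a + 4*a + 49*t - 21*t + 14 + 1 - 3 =-a^2 + a*(7*t - 1) + 28*t + 12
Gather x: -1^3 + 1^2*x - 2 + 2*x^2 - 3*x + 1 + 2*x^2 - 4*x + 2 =4*x^2 - 6*x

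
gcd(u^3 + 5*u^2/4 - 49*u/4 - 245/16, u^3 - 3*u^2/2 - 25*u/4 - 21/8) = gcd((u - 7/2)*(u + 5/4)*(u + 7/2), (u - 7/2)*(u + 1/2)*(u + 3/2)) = u - 7/2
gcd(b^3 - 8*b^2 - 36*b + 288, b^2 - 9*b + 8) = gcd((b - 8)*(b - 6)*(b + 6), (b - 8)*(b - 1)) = b - 8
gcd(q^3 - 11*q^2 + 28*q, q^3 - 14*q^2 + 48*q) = q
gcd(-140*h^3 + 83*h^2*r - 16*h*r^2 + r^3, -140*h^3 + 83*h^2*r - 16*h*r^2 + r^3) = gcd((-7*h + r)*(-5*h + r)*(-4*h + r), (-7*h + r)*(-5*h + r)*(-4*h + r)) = -140*h^3 + 83*h^2*r - 16*h*r^2 + r^3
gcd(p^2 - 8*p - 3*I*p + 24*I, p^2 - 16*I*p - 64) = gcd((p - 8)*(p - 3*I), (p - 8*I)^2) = 1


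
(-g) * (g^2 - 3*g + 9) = -g^3 + 3*g^2 - 9*g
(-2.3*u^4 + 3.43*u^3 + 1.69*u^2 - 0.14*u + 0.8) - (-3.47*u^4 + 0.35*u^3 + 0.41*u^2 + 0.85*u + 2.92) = 1.17*u^4 + 3.08*u^3 + 1.28*u^2 - 0.99*u - 2.12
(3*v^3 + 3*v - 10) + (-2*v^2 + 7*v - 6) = 3*v^3 - 2*v^2 + 10*v - 16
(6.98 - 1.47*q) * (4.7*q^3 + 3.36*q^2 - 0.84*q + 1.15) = -6.909*q^4 + 27.8668*q^3 + 24.6876*q^2 - 7.5537*q + 8.027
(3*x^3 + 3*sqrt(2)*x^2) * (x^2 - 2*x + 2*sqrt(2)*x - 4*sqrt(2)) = 3*x^5 - 6*x^4 + 9*sqrt(2)*x^4 - 18*sqrt(2)*x^3 + 12*x^3 - 24*x^2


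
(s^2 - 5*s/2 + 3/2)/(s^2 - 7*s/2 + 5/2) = (2*s - 3)/(2*s - 5)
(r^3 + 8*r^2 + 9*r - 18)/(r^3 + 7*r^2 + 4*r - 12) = (r + 3)/(r + 2)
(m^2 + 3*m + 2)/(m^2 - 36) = (m^2 + 3*m + 2)/(m^2 - 36)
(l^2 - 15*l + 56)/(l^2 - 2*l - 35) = (l - 8)/(l + 5)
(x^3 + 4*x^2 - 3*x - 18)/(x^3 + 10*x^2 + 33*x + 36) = (x - 2)/(x + 4)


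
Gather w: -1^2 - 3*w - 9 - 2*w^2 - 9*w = -2*w^2 - 12*w - 10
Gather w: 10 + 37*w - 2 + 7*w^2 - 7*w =7*w^2 + 30*w + 8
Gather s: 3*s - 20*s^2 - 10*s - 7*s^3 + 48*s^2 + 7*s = -7*s^3 + 28*s^2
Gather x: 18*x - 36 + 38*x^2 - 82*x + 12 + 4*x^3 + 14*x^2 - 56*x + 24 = 4*x^3 + 52*x^2 - 120*x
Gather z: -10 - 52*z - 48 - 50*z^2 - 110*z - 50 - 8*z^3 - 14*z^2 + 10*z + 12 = -8*z^3 - 64*z^2 - 152*z - 96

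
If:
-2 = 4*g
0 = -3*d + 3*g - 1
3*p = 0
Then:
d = -5/6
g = -1/2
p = 0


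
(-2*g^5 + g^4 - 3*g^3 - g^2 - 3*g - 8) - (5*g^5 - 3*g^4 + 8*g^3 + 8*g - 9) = -7*g^5 + 4*g^4 - 11*g^3 - g^2 - 11*g + 1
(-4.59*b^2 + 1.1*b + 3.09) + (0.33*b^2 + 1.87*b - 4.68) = -4.26*b^2 + 2.97*b - 1.59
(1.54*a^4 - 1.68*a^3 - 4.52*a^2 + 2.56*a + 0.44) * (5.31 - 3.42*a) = -5.2668*a^5 + 13.923*a^4 + 6.5376*a^3 - 32.7564*a^2 + 12.0888*a + 2.3364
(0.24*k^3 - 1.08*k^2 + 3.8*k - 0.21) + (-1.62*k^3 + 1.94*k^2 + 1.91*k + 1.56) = -1.38*k^3 + 0.86*k^2 + 5.71*k + 1.35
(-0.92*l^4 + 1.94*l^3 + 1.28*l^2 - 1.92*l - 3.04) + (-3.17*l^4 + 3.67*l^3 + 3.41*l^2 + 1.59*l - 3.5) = -4.09*l^4 + 5.61*l^3 + 4.69*l^2 - 0.33*l - 6.54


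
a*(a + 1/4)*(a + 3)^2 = a^4 + 25*a^3/4 + 21*a^2/2 + 9*a/4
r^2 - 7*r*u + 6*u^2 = (r - 6*u)*(r - u)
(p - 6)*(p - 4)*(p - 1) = p^3 - 11*p^2 + 34*p - 24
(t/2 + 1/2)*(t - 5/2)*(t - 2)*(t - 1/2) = t^4/2 - 2*t^3 + 9*t^2/8 + 19*t/8 - 5/4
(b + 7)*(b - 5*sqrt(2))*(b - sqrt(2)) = b^3 - 6*sqrt(2)*b^2 + 7*b^2 - 42*sqrt(2)*b + 10*b + 70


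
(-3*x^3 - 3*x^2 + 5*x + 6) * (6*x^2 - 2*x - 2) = -18*x^5 - 12*x^4 + 42*x^3 + 32*x^2 - 22*x - 12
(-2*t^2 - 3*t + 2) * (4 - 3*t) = 6*t^3 + t^2 - 18*t + 8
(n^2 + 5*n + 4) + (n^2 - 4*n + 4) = 2*n^2 + n + 8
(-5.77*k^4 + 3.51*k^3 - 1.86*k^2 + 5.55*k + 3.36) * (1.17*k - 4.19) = -6.7509*k^5 + 28.283*k^4 - 16.8831*k^3 + 14.2869*k^2 - 19.3233*k - 14.0784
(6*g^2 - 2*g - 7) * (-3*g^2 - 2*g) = -18*g^4 - 6*g^3 + 25*g^2 + 14*g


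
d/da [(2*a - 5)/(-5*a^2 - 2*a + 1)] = 2*(5*a^2 - 25*a - 4)/(25*a^4 + 20*a^3 - 6*a^2 - 4*a + 1)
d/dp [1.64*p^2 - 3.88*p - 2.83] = 3.28*p - 3.88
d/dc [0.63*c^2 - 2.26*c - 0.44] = 1.26*c - 2.26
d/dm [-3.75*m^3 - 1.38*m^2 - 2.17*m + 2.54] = -11.25*m^2 - 2.76*m - 2.17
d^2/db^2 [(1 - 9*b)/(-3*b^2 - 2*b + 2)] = 2*(4*(3*b + 1)^2*(9*b - 1) - 3*(27*b + 5)*(3*b^2 + 2*b - 2))/(3*b^2 + 2*b - 2)^3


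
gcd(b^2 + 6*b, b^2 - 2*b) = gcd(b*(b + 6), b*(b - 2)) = b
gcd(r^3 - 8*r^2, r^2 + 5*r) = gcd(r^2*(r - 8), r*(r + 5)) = r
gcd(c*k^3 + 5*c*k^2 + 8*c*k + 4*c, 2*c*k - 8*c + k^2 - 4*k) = 1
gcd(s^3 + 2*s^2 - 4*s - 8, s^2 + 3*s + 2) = s + 2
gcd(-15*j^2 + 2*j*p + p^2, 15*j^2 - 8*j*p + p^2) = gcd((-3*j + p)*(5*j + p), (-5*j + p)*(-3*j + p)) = -3*j + p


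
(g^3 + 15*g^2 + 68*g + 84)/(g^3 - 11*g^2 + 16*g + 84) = (g^2 + 13*g + 42)/(g^2 - 13*g + 42)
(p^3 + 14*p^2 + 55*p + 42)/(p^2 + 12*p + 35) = (p^2 + 7*p + 6)/(p + 5)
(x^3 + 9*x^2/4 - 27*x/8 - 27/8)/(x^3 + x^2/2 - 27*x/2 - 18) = (8*x^2 - 6*x - 9)/(4*(2*x^2 - 5*x - 12))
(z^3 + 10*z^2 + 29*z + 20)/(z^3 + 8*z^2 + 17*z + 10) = (z + 4)/(z + 2)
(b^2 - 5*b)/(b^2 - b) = (b - 5)/(b - 1)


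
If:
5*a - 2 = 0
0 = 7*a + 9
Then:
No Solution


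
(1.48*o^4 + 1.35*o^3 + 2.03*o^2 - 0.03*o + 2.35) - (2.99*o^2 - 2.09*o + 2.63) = 1.48*o^4 + 1.35*o^3 - 0.96*o^2 + 2.06*o - 0.28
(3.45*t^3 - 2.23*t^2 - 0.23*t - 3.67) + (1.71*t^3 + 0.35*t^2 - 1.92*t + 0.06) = 5.16*t^3 - 1.88*t^2 - 2.15*t - 3.61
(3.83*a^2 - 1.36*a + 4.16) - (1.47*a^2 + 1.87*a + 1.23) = 2.36*a^2 - 3.23*a + 2.93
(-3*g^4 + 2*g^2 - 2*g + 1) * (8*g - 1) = -24*g^5 + 3*g^4 + 16*g^3 - 18*g^2 + 10*g - 1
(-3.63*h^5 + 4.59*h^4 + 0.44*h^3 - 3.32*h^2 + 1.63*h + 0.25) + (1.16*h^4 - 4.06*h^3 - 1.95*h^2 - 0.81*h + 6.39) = -3.63*h^5 + 5.75*h^4 - 3.62*h^3 - 5.27*h^2 + 0.82*h + 6.64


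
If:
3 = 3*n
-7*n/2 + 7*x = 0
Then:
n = 1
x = 1/2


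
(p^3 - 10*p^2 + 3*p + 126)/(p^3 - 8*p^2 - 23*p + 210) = (p + 3)/(p + 5)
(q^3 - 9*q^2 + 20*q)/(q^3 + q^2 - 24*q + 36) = q*(q^2 - 9*q + 20)/(q^3 + q^2 - 24*q + 36)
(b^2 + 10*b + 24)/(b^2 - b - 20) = (b + 6)/(b - 5)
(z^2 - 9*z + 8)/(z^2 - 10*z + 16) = (z - 1)/(z - 2)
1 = 1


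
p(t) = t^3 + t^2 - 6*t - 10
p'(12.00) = 450.00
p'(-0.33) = -6.33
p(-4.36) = -47.71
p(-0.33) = -7.95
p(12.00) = 1790.00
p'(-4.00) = 34.00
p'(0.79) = -2.55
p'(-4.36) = 42.31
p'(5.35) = 90.57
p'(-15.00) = 639.00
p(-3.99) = -33.66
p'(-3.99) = 33.78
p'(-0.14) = -6.22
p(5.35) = 139.65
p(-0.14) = -9.14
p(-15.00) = -3070.00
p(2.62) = -0.87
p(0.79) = -13.62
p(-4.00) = -34.00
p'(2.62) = 19.83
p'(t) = 3*t^2 + 2*t - 6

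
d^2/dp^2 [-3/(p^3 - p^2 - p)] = 6*(-6*p^4 + 8*p^3 - 3*p - 1)/(p^3*(p^6 - 3*p^5 + 5*p^3 - 3*p - 1))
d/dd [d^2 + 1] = 2*d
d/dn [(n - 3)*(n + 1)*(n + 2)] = 3*n^2 - 7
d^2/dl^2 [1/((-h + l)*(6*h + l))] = 2*(-(h - l)^2 + (h - l)*(6*h + l) - (6*h + l)^2)/((h - l)^3*(6*h + l)^3)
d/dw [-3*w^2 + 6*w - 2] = 6 - 6*w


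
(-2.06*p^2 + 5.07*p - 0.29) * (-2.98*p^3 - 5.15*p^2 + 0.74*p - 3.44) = 6.1388*p^5 - 4.4996*p^4 - 26.7707*p^3 + 12.3317*p^2 - 17.6554*p + 0.9976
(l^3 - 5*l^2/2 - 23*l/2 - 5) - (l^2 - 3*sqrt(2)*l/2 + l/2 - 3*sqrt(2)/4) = l^3 - 7*l^2/2 - 12*l + 3*sqrt(2)*l/2 - 5 + 3*sqrt(2)/4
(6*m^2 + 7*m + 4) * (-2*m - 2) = -12*m^3 - 26*m^2 - 22*m - 8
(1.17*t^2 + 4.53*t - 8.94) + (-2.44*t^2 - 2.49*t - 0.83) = -1.27*t^2 + 2.04*t - 9.77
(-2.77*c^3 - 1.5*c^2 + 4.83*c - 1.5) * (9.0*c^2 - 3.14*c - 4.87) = -24.93*c^5 - 4.8022*c^4 + 61.6699*c^3 - 21.3612*c^2 - 18.8121*c + 7.305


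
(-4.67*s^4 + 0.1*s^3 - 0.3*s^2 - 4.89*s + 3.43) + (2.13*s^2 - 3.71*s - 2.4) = -4.67*s^4 + 0.1*s^3 + 1.83*s^2 - 8.6*s + 1.03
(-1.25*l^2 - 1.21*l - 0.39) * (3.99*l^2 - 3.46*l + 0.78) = -4.9875*l^4 - 0.5029*l^3 + 1.6555*l^2 + 0.4056*l - 0.3042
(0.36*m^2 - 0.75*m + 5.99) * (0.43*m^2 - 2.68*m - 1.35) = 0.1548*m^4 - 1.2873*m^3 + 4.0997*m^2 - 15.0407*m - 8.0865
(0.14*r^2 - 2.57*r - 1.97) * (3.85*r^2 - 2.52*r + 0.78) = 0.539*r^4 - 10.2473*r^3 - 0.9989*r^2 + 2.9598*r - 1.5366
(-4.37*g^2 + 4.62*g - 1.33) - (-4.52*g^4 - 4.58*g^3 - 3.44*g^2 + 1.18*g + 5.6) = 4.52*g^4 + 4.58*g^3 - 0.93*g^2 + 3.44*g - 6.93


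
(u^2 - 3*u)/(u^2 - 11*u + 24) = u/(u - 8)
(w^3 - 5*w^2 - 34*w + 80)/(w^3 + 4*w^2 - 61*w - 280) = (w - 2)/(w + 7)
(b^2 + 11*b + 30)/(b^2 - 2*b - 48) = (b + 5)/(b - 8)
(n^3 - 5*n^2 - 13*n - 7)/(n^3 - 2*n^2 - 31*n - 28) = (n + 1)/(n + 4)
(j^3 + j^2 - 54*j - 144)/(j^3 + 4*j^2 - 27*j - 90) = (j - 8)/(j - 5)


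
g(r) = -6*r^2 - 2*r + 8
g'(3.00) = -38.00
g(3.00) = -52.00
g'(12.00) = -146.00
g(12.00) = -880.00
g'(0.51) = -8.12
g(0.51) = 5.42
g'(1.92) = -25.04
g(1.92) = -17.96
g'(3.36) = -42.32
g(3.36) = -66.46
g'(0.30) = -5.60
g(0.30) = 6.86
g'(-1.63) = 17.56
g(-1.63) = -4.68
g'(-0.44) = 3.28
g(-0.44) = 7.72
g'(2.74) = -34.88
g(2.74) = -42.53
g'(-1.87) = 20.44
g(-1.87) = -9.24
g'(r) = -12*r - 2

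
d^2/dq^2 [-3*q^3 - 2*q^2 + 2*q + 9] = -18*q - 4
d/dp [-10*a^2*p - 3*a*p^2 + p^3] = -10*a^2 - 6*a*p + 3*p^2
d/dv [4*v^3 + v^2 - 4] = 2*v*(6*v + 1)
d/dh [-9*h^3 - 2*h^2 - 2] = h*(-27*h - 4)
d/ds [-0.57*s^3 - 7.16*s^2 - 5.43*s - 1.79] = -1.71*s^2 - 14.32*s - 5.43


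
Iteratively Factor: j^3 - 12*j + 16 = (j - 2)*(j^2 + 2*j - 8) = (j - 2)^2*(j + 4)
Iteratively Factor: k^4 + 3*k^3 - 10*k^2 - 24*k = (k + 4)*(k^3 - k^2 - 6*k) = k*(k + 4)*(k^2 - k - 6) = k*(k + 2)*(k + 4)*(k - 3)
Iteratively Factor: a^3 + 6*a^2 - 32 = (a + 4)*(a^2 + 2*a - 8) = (a + 4)^2*(a - 2)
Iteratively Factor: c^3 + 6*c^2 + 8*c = (c + 4)*(c^2 + 2*c) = (c + 2)*(c + 4)*(c)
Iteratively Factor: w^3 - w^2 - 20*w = (w + 4)*(w^2 - 5*w) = w*(w + 4)*(w - 5)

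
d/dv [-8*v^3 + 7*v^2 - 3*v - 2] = -24*v^2 + 14*v - 3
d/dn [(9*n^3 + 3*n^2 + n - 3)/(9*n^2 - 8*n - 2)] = (81*n^4 - 144*n^3 - 87*n^2 + 42*n - 26)/(81*n^4 - 144*n^3 + 28*n^2 + 32*n + 4)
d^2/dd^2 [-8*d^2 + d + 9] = -16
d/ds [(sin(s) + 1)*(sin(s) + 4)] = (2*sin(s) + 5)*cos(s)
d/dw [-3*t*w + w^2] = -3*t + 2*w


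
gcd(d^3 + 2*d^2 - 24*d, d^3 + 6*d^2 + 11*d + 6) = 1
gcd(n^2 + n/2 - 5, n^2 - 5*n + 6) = n - 2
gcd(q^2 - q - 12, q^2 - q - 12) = q^2 - q - 12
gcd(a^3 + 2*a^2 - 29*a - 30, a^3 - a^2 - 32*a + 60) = a^2 + a - 30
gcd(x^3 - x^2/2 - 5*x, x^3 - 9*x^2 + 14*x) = x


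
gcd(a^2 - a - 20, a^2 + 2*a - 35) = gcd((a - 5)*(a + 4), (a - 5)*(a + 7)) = a - 5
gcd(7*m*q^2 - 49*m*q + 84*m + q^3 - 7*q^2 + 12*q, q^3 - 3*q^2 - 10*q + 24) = q - 4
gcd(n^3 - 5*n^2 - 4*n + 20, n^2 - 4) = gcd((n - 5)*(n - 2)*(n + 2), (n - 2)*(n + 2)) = n^2 - 4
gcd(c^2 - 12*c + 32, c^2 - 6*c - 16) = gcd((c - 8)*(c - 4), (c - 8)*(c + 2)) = c - 8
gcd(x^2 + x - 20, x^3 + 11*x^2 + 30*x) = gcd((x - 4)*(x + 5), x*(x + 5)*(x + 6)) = x + 5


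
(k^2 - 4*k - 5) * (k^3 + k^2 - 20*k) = k^5 - 3*k^4 - 29*k^3 + 75*k^2 + 100*k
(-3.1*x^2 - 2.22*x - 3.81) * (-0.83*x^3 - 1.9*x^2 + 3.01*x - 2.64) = 2.573*x^5 + 7.7326*x^4 - 1.9507*x^3 + 8.7408*x^2 - 5.6073*x + 10.0584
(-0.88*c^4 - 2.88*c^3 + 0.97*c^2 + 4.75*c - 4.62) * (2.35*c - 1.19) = -2.068*c^5 - 5.7208*c^4 + 5.7067*c^3 + 10.0082*c^2 - 16.5095*c + 5.4978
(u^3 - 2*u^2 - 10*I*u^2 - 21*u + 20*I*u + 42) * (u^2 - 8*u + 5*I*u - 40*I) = u^5 - 10*u^4 - 5*I*u^4 + 45*u^3 + 50*I*u^3 - 290*u^2 - 185*I*u^2 + 464*u + 1050*I*u - 1680*I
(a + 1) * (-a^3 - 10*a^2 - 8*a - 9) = -a^4 - 11*a^3 - 18*a^2 - 17*a - 9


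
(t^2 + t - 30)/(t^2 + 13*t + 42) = (t - 5)/(t + 7)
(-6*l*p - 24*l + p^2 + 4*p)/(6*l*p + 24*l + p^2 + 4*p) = (-6*l + p)/(6*l + p)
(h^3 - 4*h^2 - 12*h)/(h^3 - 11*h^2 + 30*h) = (h + 2)/(h - 5)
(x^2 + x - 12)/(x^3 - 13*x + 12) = 1/(x - 1)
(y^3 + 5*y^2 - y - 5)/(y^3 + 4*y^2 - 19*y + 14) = (y^2 + 6*y + 5)/(y^2 + 5*y - 14)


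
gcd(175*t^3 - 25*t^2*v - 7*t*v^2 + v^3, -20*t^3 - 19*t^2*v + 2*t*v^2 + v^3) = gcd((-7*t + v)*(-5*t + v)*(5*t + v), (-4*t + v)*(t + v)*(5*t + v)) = 5*t + v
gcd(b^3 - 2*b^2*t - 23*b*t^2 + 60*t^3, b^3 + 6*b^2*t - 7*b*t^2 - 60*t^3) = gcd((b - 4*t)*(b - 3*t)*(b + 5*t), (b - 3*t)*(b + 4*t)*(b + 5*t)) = -b^2 - 2*b*t + 15*t^2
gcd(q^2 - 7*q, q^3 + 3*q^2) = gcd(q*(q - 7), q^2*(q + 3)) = q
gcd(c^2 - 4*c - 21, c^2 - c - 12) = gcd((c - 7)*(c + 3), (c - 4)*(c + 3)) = c + 3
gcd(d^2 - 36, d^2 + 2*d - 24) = d + 6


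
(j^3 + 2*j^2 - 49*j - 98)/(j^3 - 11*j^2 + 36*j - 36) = (j^3 + 2*j^2 - 49*j - 98)/(j^3 - 11*j^2 + 36*j - 36)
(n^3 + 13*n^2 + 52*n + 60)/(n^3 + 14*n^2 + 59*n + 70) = (n + 6)/(n + 7)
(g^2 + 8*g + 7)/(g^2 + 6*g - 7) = (g + 1)/(g - 1)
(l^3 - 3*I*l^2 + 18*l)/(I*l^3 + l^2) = (l^2 - 3*I*l + 18)/(l*(I*l + 1))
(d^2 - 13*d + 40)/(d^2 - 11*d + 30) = (d - 8)/(d - 6)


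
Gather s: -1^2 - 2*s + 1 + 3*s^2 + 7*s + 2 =3*s^2 + 5*s + 2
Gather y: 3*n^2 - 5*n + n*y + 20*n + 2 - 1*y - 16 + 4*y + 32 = 3*n^2 + 15*n + y*(n + 3) + 18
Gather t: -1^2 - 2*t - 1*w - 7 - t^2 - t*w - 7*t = -t^2 + t*(-w - 9) - w - 8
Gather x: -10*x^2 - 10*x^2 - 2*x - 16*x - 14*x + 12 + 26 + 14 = -20*x^2 - 32*x + 52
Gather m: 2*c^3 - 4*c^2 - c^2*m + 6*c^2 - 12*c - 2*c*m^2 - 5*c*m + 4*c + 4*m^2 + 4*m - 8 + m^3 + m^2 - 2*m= 2*c^3 + 2*c^2 - 8*c + m^3 + m^2*(5 - 2*c) + m*(-c^2 - 5*c + 2) - 8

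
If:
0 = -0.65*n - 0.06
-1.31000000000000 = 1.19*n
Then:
No Solution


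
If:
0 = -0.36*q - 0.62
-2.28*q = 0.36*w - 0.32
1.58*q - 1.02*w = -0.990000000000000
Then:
No Solution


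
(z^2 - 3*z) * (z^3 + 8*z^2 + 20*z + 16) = z^5 + 5*z^4 - 4*z^3 - 44*z^2 - 48*z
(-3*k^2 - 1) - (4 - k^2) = -2*k^2 - 5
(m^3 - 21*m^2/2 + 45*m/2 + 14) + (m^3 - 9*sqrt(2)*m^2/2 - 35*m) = 2*m^3 - 21*m^2/2 - 9*sqrt(2)*m^2/2 - 25*m/2 + 14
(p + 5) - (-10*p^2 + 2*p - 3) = 10*p^2 - p + 8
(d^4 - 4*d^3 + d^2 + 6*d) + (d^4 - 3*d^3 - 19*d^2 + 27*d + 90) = 2*d^4 - 7*d^3 - 18*d^2 + 33*d + 90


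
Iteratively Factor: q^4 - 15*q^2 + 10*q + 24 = (q + 1)*(q^3 - q^2 - 14*q + 24) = (q - 3)*(q + 1)*(q^2 + 2*q - 8) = (q - 3)*(q - 2)*(q + 1)*(q + 4)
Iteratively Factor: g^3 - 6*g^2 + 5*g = (g - 5)*(g^2 - g) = (g - 5)*(g - 1)*(g)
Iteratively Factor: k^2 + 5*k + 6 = (k + 2)*(k + 3)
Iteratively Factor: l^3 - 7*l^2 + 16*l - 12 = (l - 2)*(l^2 - 5*l + 6) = (l - 3)*(l - 2)*(l - 2)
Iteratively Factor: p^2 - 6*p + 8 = (p - 4)*(p - 2)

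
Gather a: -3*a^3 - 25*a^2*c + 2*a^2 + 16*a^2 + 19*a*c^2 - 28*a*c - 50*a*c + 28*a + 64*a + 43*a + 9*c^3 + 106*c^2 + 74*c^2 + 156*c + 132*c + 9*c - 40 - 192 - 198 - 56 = -3*a^3 + a^2*(18 - 25*c) + a*(19*c^2 - 78*c + 135) + 9*c^3 + 180*c^2 + 297*c - 486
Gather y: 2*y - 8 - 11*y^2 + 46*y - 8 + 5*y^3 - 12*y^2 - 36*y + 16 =5*y^3 - 23*y^2 + 12*y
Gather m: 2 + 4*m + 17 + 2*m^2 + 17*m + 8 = 2*m^2 + 21*m + 27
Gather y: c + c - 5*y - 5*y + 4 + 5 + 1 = 2*c - 10*y + 10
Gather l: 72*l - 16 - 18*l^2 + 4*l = -18*l^2 + 76*l - 16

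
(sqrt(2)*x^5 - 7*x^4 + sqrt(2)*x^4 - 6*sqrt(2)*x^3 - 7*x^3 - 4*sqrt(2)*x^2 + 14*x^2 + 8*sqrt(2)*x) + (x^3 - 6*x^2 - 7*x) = sqrt(2)*x^5 - 7*x^4 + sqrt(2)*x^4 - 6*sqrt(2)*x^3 - 6*x^3 - 4*sqrt(2)*x^2 + 8*x^2 - 7*x + 8*sqrt(2)*x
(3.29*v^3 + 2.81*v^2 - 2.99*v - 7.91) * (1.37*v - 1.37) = 4.5073*v^4 - 0.6576*v^3 - 7.946*v^2 - 6.7404*v + 10.8367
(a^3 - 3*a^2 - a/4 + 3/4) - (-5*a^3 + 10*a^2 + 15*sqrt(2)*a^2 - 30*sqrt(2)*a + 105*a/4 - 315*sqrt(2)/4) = 6*a^3 - 15*sqrt(2)*a^2 - 13*a^2 - 53*a/2 + 30*sqrt(2)*a + 3/4 + 315*sqrt(2)/4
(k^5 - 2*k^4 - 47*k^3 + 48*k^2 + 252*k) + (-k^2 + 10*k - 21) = k^5 - 2*k^4 - 47*k^3 + 47*k^2 + 262*k - 21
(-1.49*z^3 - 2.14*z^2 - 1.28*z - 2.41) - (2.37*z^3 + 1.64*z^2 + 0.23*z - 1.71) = -3.86*z^3 - 3.78*z^2 - 1.51*z - 0.7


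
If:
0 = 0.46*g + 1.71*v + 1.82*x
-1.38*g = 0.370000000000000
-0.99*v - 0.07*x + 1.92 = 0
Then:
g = -0.27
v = 2.07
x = -1.88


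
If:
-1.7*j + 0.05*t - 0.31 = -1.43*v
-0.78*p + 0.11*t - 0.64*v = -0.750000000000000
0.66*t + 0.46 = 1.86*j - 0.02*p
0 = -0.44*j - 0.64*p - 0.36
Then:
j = -6.35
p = 3.80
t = -18.70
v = -6.68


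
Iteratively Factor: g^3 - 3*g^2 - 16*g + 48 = (g - 4)*(g^2 + g - 12) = (g - 4)*(g - 3)*(g + 4)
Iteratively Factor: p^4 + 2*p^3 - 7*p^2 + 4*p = (p)*(p^3 + 2*p^2 - 7*p + 4) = p*(p - 1)*(p^2 + 3*p - 4) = p*(p - 1)^2*(p + 4)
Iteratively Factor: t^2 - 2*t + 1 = (t - 1)*(t - 1)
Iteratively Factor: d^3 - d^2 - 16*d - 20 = (d - 5)*(d^2 + 4*d + 4) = (d - 5)*(d + 2)*(d + 2)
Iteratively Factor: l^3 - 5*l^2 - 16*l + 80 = (l + 4)*(l^2 - 9*l + 20) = (l - 5)*(l + 4)*(l - 4)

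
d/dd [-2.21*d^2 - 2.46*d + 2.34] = -4.42*d - 2.46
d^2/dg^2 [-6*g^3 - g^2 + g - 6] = -36*g - 2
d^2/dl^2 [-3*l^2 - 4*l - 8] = -6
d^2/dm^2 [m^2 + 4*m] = 2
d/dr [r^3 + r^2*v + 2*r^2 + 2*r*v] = 3*r^2 + 2*r*v + 4*r + 2*v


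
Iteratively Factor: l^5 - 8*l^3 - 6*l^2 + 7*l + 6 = (l - 3)*(l^4 + 3*l^3 + l^2 - 3*l - 2) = (l - 3)*(l - 1)*(l^3 + 4*l^2 + 5*l + 2) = (l - 3)*(l - 1)*(l + 2)*(l^2 + 2*l + 1) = (l - 3)*(l - 1)*(l + 1)*(l + 2)*(l + 1)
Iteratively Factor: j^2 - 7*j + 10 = (j - 5)*(j - 2)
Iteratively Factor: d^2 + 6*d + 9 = (d + 3)*(d + 3)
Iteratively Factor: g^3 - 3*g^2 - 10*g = (g - 5)*(g^2 + 2*g) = (g - 5)*(g + 2)*(g)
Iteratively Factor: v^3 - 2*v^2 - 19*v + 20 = (v + 4)*(v^2 - 6*v + 5) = (v - 1)*(v + 4)*(v - 5)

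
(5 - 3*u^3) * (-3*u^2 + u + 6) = 9*u^5 - 3*u^4 - 18*u^3 - 15*u^2 + 5*u + 30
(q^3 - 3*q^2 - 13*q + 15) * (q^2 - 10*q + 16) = q^5 - 13*q^4 + 33*q^3 + 97*q^2 - 358*q + 240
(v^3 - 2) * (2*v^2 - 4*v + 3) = 2*v^5 - 4*v^4 + 3*v^3 - 4*v^2 + 8*v - 6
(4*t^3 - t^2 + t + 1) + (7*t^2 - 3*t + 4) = 4*t^3 + 6*t^2 - 2*t + 5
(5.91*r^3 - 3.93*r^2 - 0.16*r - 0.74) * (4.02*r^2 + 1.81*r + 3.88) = 23.7582*r^5 - 5.1015*r^4 + 15.1743*r^3 - 18.5128*r^2 - 1.9602*r - 2.8712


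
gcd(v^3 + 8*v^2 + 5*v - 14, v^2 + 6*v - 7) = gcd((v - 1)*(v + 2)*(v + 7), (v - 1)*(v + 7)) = v^2 + 6*v - 7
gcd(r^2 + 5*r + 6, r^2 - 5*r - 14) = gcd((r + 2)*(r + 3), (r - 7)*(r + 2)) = r + 2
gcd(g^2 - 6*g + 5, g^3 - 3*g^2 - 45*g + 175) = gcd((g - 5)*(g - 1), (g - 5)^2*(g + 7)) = g - 5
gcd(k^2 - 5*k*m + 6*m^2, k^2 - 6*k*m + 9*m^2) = k - 3*m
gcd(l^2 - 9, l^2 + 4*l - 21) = l - 3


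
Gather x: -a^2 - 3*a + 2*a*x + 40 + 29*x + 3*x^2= -a^2 - 3*a + 3*x^2 + x*(2*a + 29) + 40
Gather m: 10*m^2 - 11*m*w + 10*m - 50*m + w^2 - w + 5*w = 10*m^2 + m*(-11*w - 40) + w^2 + 4*w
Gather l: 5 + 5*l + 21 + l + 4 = 6*l + 30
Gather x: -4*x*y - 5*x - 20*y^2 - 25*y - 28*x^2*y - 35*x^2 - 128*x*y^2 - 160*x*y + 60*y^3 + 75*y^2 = x^2*(-28*y - 35) + x*(-128*y^2 - 164*y - 5) + 60*y^3 + 55*y^2 - 25*y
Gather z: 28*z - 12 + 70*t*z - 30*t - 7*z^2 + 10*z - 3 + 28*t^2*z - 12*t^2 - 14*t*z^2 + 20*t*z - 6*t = -12*t^2 - 36*t + z^2*(-14*t - 7) + z*(28*t^2 + 90*t + 38) - 15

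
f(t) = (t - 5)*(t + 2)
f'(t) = 2*t - 3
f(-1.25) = -4.69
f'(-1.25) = -5.50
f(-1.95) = -0.35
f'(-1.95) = -6.90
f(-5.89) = 42.36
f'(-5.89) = -14.78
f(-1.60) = -2.64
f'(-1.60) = -6.20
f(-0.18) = -9.43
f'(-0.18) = -3.36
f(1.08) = -12.07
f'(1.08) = -0.84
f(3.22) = -9.29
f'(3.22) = 3.44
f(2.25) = -11.69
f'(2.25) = 1.50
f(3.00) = -10.00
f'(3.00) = 3.00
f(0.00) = -10.00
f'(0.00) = -3.00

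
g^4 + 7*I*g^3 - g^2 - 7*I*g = g*(g - 1)*(g + 1)*(g + 7*I)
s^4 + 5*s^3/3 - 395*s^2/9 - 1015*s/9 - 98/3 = (s - 7)*(s + 1/3)*(s + 7/3)*(s + 6)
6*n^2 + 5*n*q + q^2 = (2*n + q)*(3*n + q)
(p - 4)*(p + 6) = p^2 + 2*p - 24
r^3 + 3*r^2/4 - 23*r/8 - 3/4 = (r - 3/2)*(r + 1/4)*(r + 2)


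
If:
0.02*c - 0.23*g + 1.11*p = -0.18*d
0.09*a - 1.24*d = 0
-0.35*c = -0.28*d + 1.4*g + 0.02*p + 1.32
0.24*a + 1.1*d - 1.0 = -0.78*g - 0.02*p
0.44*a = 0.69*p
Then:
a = 0.55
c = -7.94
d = 0.04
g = 1.05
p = 0.35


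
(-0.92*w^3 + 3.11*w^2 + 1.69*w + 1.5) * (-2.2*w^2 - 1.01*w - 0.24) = 2.024*w^5 - 5.9128*w^4 - 6.6383*w^3 - 5.7533*w^2 - 1.9206*w - 0.36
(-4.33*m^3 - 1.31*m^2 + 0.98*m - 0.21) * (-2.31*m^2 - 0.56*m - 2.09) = 10.0023*m^5 + 5.4509*m^4 + 7.5195*m^3 + 2.6742*m^2 - 1.9306*m + 0.4389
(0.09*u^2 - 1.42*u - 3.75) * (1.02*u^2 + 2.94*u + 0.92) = 0.0918*u^4 - 1.1838*u^3 - 7.917*u^2 - 12.3314*u - 3.45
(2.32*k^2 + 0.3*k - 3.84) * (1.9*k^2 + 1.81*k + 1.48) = 4.408*k^4 + 4.7692*k^3 - 3.3194*k^2 - 6.5064*k - 5.6832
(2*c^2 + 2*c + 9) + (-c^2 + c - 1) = c^2 + 3*c + 8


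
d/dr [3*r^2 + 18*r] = 6*r + 18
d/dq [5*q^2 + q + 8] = 10*q + 1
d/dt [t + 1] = 1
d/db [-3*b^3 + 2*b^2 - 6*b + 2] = -9*b^2 + 4*b - 6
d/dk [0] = 0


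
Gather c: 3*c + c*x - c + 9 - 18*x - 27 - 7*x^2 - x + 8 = c*(x + 2) - 7*x^2 - 19*x - 10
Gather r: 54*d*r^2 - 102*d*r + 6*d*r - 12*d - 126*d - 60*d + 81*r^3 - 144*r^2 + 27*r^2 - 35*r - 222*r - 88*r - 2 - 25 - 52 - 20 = -198*d + 81*r^3 + r^2*(54*d - 117) + r*(-96*d - 345) - 99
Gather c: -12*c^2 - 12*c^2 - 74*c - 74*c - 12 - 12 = -24*c^2 - 148*c - 24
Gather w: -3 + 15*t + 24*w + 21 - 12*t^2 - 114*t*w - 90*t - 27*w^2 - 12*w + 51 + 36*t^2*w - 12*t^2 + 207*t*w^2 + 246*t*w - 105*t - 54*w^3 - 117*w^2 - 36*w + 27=-24*t^2 - 180*t - 54*w^3 + w^2*(207*t - 144) + w*(36*t^2 + 132*t - 24) + 96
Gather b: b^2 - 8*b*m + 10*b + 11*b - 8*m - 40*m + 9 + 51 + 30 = b^2 + b*(21 - 8*m) - 48*m + 90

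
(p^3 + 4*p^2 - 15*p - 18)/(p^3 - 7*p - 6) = (p + 6)/(p + 2)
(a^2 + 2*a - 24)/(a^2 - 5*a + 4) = (a + 6)/(a - 1)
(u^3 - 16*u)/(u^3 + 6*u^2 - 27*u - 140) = u*(u - 4)/(u^2 + 2*u - 35)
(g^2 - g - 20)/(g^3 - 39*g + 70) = (g + 4)/(g^2 + 5*g - 14)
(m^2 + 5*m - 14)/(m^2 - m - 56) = (m - 2)/(m - 8)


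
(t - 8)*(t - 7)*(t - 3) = t^3 - 18*t^2 + 101*t - 168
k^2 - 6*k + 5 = (k - 5)*(k - 1)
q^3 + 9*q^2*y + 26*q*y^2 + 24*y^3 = (q + 2*y)*(q + 3*y)*(q + 4*y)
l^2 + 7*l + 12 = (l + 3)*(l + 4)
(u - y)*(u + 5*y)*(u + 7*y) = u^3 + 11*u^2*y + 23*u*y^2 - 35*y^3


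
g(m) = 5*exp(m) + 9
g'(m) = 5*exp(m)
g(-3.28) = 9.19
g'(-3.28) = 0.19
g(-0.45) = 12.19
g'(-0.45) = 3.19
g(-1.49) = 10.13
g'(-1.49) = 1.13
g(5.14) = 862.58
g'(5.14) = 853.58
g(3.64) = 199.46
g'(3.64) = 190.46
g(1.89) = 42.10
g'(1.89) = 33.10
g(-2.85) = 9.29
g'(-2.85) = 0.29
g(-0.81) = 11.22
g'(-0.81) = 2.22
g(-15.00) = 9.00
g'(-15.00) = 0.00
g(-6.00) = 9.01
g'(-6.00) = 0.01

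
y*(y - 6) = y^2 - 6*y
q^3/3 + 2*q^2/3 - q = q*(q/3 + 1)*(q - 1)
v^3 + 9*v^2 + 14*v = v*(v + 2)*(v + 7)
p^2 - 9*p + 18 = (p - 6)*(p - 3)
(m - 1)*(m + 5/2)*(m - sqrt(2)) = m^3 - sqrt(2)*m^2 + 3*m^2/2 - 5*m/2 - 3*sqrt(2)*m/2 + 5*sqrt(2)/2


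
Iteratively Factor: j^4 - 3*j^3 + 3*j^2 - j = (j - 1)*(j^3 - 2*j^2 + j) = j*(j - 1)*(j^2 - 2*j + 1) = j*(j - 1)^2*(j - 1)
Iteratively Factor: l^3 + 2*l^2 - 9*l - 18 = (l + 2)*(l^2 - 9) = (l - 3)*(l + 2)*(l + 3)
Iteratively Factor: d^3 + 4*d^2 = (d)*(d^2 + 4*d) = d*(d + 4)*(d)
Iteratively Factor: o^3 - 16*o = (o + 4)*(o^2 - 4*o) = o*(o + 4)*(o - 4)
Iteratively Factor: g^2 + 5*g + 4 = (g + 4)*(g + 1)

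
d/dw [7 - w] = -1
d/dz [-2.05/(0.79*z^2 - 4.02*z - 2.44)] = (3.239*z - 8.241)/(-0.79*z^2 + 4.02*z + 2.44)^2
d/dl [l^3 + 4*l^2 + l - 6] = 3*l^2 + 8*l + 1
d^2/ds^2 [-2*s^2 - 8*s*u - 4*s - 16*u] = -4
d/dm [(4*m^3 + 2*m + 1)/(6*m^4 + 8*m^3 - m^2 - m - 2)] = (-24*m^6 - 40*m^4 - 64*m^3 - 46*m^2 + 2*m - 3)/(36*m^8 + 96*m^7 + 52*m^6 - 28*m^5 - 39*m^4 - 30*m^3 + 5*m^2 + 4*m + 4)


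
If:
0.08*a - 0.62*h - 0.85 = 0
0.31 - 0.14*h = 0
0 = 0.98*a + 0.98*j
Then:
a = 27.79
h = 2.21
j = -27.79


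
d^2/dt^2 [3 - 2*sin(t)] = 2*sin(t)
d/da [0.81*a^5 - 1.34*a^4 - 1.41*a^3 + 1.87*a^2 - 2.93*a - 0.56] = 4.05*a^4 - 5.36*a^3 - 4.23*a^2 + 3.74*a - 2.93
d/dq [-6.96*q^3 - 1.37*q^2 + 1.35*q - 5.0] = -20.88*q^2 - 2.74*q + 1.35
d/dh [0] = 0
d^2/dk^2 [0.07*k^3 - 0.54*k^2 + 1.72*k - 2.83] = 0.42*k - 1.08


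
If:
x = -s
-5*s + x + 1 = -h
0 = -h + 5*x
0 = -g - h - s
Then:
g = 4/11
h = -5/11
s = 1/11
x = -1/11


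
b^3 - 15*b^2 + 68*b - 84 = (b - 7)*(b - 6)*(b - 2)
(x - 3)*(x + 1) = x^2 - 2*x - 3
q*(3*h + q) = 3*h*q + q^2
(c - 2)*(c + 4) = c^2 + 2*c - 8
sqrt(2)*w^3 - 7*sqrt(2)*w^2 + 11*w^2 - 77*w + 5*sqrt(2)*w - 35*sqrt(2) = (w - 7)*(w + 5*sqrt(2))*(sqrt(2)*w + 1)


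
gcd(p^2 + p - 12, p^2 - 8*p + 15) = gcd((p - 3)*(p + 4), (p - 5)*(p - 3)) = p - 3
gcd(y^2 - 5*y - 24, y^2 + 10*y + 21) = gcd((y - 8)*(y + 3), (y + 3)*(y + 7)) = y + 3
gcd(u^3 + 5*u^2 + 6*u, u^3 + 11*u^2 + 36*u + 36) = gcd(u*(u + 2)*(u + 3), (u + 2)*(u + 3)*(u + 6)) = u^2 + 5*u + 6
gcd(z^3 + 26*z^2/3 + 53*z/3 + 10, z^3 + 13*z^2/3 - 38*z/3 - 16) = z^2 + 7*z + 6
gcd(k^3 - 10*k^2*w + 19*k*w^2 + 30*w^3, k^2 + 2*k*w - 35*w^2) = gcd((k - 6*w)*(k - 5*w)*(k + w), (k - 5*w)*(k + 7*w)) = -k + 5*w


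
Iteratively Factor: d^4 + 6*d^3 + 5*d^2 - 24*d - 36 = (d + 3)*(d^3 + 3*d^2 - 4*d - 12) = (d - 2)*(d + 3)*(d^2 + 5*d + 6) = (d - 2)*(d + 3)^2*(d + 2)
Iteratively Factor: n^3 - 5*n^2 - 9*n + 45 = (n - 3)*(n^2 - 2*n - 15) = (n - 5)*(n - 3)*(n + 3)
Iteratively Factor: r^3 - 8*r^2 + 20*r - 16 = (r - 2)*(r^2 - 6*r + 8) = (r - 4)*(r - 2)*(r - 2)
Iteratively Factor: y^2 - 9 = (y - 3)*(y + 3)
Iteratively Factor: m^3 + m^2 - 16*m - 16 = (m + 4)*(m^2 - 3*m - 4) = (m - 4)*(m + 4)*(m + 1)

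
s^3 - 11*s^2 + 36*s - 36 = (s - 6)*(s - 3)*(s - 2)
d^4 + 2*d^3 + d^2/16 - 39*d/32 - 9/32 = (d - 3/4)*(d + 1/4)*(d + 1)*(d + 3/2)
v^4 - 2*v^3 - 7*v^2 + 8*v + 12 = (v - 3)*(v - 2)*(v + 1)*(v + 2)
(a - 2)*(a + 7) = a^2 + 5*a - 14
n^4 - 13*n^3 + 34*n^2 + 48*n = n*(n - 8)*(n - 6)*(n + 1)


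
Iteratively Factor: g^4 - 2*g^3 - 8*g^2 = (g)*(g^3 - 2*g^2 - 8*g) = g*(g - 4)*(g^2 + 2*g) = g*(g - 4)*(g + 2)*(g)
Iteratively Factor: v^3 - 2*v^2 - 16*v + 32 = (v - 2)*(v^2 - 16) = (v - 2)*(v + 4)*(v - 4)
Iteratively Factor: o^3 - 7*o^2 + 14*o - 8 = (o - 2)*(o^2 - 5*o + 4) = (o - 4)*(o - 2)*(o - 1)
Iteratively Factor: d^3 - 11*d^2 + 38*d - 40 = (d - 4)*(d^2 - 7*d + 10) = (d - 5)*(d - 4)*(d - 2)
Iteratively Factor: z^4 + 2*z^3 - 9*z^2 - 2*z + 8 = (z - 1)*(z^3 + 3*z^2 - 6*z - 8) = (z - 1)*(z + 1)*(z^2 + 2*z - 8) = (z - 2)*(z - 1)*(z + 1)*(z + 4)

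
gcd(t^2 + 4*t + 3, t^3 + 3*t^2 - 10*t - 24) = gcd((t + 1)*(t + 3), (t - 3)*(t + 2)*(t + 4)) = 1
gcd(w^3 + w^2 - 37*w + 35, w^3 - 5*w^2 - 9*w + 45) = w - 5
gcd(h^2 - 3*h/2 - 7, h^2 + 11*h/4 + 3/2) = h + 2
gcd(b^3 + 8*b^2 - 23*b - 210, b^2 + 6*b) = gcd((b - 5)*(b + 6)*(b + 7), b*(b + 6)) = b + 6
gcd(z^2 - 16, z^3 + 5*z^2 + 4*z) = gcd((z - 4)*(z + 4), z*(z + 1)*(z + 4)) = z + 4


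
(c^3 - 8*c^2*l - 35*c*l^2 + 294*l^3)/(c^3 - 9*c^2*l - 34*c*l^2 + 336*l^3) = (c - 7*l)/(c - 8*l)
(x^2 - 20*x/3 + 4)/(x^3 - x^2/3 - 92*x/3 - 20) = (3*x - 2)/(3*x^2 + 17*x + 10)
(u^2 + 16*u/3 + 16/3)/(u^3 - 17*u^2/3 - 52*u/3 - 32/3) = (u + 4)/(u^2 - 7*u - 8)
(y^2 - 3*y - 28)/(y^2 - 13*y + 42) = (y + 4)/(y - 6)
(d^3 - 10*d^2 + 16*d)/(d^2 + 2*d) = (d^2 - 10*d + 16)/(d + 2)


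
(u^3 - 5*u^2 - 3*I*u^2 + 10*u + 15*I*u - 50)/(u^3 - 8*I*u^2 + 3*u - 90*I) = (u^2 + u*(-5 + 2*I) - 10*I)/(u^2 - 3*I*u + 18)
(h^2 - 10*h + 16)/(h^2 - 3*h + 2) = (h - 8)/(h - 1)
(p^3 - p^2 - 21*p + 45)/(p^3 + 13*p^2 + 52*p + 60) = (p^2 - 6*p + 9)/(p^2 + 8*p + 12)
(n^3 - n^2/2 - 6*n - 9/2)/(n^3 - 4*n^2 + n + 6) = (n + 3/2)/(n - 2)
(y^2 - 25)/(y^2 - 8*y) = (y^2 - 25)/(y*(y - 8))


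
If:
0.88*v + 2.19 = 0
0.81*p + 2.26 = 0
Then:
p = -2.79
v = -2.49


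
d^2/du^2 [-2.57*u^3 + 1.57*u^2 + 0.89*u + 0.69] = 3.14 - 15.42*u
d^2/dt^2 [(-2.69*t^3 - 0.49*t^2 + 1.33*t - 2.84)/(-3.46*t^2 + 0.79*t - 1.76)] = (5.6843418860808e-14*t^5 - 1.06581410364015e-14*t^4 - 58.570114*t^3 + 163.651584*t^2 + 52.013136*t - 31.706856)/(41.421736*t^6 - 28.372692*t^5 + 69.688206*t^4 - 29.357743*t^3 + 35.448336*t^2 - 7.341312*t + 5.451776)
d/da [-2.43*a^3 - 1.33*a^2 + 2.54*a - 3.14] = -7.29*a^2 - 2.66*a + 2.54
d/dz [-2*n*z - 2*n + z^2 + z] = -2*n + 2*z + 1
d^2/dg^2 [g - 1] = 0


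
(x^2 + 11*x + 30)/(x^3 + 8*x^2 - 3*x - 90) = 1/(x - 3)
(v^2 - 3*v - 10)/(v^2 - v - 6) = (v - 5)/(v - 3)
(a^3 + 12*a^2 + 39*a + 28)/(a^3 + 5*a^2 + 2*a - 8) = (a^2 + 8*a + 7)/(a^2 + a - 2)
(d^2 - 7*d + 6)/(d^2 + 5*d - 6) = (d - 6)/(d + 6)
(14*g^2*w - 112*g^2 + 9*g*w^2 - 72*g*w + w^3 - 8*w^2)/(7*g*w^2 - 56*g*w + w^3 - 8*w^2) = (2*g + w)/w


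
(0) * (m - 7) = 0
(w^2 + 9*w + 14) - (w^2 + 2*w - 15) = 7*w + 29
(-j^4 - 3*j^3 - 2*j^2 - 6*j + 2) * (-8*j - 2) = 8*j^5 + 26*j^4 + 22*j^3 + 52*j^2 - 4*j - 4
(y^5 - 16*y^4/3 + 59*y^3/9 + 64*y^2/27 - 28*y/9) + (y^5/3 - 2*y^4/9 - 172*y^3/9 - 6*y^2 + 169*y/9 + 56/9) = 4*y^5/3 - 50*y^4/9 - 113*y^3/9 - 98*y^2/27 + 47*y/3 + 56/9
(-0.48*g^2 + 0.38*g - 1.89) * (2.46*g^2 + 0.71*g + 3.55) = -1.1808*g^4 + 0.594*g^3 - 6.0836*g^2 + 0.00710000000000011*g - 6.7095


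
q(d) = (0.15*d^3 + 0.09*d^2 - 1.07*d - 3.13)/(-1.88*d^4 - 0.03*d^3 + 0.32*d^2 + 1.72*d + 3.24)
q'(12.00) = 0.00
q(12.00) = -0.01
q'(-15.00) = 0.00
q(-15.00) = 0.00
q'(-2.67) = 0.02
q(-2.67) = 0.03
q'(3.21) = -0.03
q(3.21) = 0.00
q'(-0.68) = 2.07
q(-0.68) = -1.32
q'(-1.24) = 4.01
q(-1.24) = 0.70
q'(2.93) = -0.05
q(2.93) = 0.01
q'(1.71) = -1.73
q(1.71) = 0.43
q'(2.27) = -0.21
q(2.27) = 0.08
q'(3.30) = -0.02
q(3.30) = 0.00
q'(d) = (0.45*d^2 + 0.18*d - 1.07)/(-1.88*d^4 - 0.03*d^3 + 0.32*d^2 + 1.72*d + 3.24) + (0.15*d^3 + 0.09*d^2 - 1.07*d - 3.13)*(7.52*d^3 + 0.09*d^2 - 0.64*d - 1.72)/(-1.88*d^4 - 0.03*d^3 + 0.32*d^2 + 1.72*d + 3.24)^2 = (0.282*d^6 + 0.3384*d^5 - 5.9841*d^4 - 23.0858*d^3 + 1.6735*d^2 + 2.5864*d + 1.9168)/(3.5344*d^8 + 0.1128*d^7 - 1.2023*d^6 - 6.4864*d^5 - 12.1832*d^4 + 0.9064*d^3 + 5.032*d^2 + 11.1456*d + 10.4976)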